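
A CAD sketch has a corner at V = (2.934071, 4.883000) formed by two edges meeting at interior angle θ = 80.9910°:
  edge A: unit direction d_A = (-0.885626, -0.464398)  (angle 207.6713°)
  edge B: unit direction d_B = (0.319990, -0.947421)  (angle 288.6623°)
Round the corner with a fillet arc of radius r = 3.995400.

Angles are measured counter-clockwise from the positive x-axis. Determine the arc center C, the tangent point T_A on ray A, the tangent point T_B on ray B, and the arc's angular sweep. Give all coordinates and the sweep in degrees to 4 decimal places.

bisector direction at 248.1668° = (-0.371906,-0.928270)
center distance |VC| = r/sin(θ/2) = 3.995400/sin(40.4955°) = 6.152559
C = V + |VC|·bis = (0.6459,-0.8282)
T_A = V + ((C−V)·d_A)·d_A = V + 4.6788·d_A = (-1.2096,2.7102)
T_B = V + ((C−V)·d_B)·d_B = V + 4.6788·d_B = (4.4312,0.4502)
sweep = 180° − θ = 99.0090°

center=(0.6459,-0.8282) T_A=(-1.2096,2.7102) T_B=(4.4312,0.4502) sweep=99.0090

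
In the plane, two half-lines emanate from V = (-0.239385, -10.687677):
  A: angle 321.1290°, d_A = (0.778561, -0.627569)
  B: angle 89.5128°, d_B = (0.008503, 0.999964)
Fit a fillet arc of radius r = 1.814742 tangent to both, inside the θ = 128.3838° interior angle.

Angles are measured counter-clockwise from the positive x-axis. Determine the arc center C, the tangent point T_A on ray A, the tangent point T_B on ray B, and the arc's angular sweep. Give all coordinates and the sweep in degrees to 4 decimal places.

center=(1.5828,-9.8255) T_A=(0.4439,-11.2384) T_B=(-0.2319,-9.8101) sweep=51.6162

bisector direction at 25.3209° = (0.903927,0.427688)
center distance |VC| = r/sin(θ/2) = 1.814742/sin(64.1919°) = 2.015804
C = V + |VC|·bis = (1.5828,-9.8255)
T_A = V + ((C−V)·d_A)·d_A = V + 0.8776·d_A = (0.4439,-11.2384)
T_B = V + ((C−V)·d_B)·d_B = V + 0.8776·d_B = (-0.2319,-9.8101)
sweep = 180° − θ = 51.6162°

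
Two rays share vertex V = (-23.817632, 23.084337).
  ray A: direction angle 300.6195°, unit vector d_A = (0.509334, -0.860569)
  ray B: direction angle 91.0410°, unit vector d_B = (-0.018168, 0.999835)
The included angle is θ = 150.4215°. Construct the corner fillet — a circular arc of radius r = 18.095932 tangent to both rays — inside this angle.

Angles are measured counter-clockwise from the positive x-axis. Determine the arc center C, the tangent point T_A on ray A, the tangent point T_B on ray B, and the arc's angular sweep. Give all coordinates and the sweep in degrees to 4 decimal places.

bisector direction at 15.8303° = (0.962074,0.272788)
center distance |VC| = r/sin(θ/2) = 18.095932/sin(75.2108°) = 18.715968
C = V + |VC|·bis = (-5.8115,28.1898)
T_A = V + ((C−V)·d_A)·d_A = V + 4.7775·d_A = (-21.3843,18.9730)
T_B = V + ((C−V)·d_B)·d_B = V + 4.7775·d_B = (-23.9044,27.8611)
sweep = 180° − θ = 29.5785°

center=(-5.8115,28.1898) T_A=(-21.3843,18.9730) T_B=(-23.9044,27.8611) sweep=29.5785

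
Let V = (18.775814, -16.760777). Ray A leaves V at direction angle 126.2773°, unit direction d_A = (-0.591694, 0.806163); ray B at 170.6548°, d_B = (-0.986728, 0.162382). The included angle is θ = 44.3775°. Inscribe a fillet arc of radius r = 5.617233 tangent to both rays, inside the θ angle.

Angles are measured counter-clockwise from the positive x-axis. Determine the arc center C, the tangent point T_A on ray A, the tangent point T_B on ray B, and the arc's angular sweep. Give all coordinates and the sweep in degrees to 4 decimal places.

bisector direction at 148.4660° = (-0.852330,0.523004)
center distance |VC| = r/sin(θ/2) = 5.617233/sin(22.1887°) = 14.873823
C = V + |VC|·bis = (6.0984,-8.9817)
T_A = V + ((C−V)·d_A)·d_A = V + 13.7723·d_A = (10.6268,-5.6580)
T_B = V + ((C−V)·d_B)·d_B = V + 13.7723·d_B = (5.1863,-14.5244)
sweep = 180° − θ = 135.6225°

center=(6.0984,-8.9817) T_A=(10.6268,-5.6580) T_B=(5.1863,-14.5244) sweep=135.6225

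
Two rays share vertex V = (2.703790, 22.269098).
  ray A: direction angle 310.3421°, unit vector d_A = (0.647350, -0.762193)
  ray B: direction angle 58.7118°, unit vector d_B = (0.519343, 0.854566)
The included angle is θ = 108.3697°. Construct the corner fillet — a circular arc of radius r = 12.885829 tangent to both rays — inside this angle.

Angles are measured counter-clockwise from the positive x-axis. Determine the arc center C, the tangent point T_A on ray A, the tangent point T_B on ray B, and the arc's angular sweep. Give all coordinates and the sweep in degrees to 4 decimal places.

center=(18.5448,23.5233) T_A=(8.7233,15.1817) T_B=(7.5330,30.2155) sweep=71.6303

bisector direction at 4.5269° = (0.996880,0.078928)
center distance |VC| = r/sin(θ/2) = 12.885829/sin(54.1848°) = 15.890596
C = V + |VC|·bis = (18.5448,23.5233)
T_A = V + ((C−V)·d_A)·d_A = V + 9.2987·d_A = (8.7233,15.1817)
T_B = V + ((C−V)·d_B)·d_B = V + 9.2987·d_B = (7.5330,30.2155)
sweep = 180° − θ = 71.6303°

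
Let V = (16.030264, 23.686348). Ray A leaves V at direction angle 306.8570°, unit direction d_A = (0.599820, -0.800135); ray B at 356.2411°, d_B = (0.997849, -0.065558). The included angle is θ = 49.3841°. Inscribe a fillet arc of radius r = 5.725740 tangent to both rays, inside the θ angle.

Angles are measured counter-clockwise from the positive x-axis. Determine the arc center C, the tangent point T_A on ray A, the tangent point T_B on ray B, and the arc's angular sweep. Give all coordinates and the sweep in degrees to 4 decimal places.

center=(28.0813,17.1565) T_A=(23.4999,13.7221) T_B=(28.4567,22.8699) sweep=130.6159

bisector direction at 331.5491° = (0.879225,-0.476406)
center distance |VC| = r/sin(θ/2) = 5.725740/sin(24.6920°) = 13.706435
C = V + |VC|·bis = (28.0813,17.1565)
T_A = V + ((C−V)·d_A)·d_A = V + 12.4532·d_A = (23.4999,13.7221)
T_B = V + ((C−V)·d_B)·d_B = V + 12.4532·d_B = (28.4567,22.8699)
sweep = 180° − θ = 130.6159°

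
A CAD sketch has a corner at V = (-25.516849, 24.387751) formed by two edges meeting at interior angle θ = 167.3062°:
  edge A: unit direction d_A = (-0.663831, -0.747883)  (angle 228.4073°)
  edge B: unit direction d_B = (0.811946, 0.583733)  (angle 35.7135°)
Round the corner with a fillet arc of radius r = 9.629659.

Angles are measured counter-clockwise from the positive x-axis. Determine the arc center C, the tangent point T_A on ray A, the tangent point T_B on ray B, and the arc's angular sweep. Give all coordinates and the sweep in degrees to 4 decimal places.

center=(-19.0260,17.1942) T_A=(-26.2279,23.5867) T_B=(-24.6472,25.0130) sweep=12.6938

bisector direction at 312.0604° = (0.669914,-0.742439)
center distance |VC| = r/sin(θ/2) = 9.629659/sin(83.6531°) = 9.689045
C = V + |VC|·bis = (-19.0260,17.1942)
T_A = V + ((C−V)·d_A)·d_A = V + 1.0711·d_A = (-26.2279,23.5867)
T_B = V + ((C−V)·d_B)·d_B = V + 1.0711·d_B = (-24.6472,25.0130)
sweep = 180° − θ = 12.6938°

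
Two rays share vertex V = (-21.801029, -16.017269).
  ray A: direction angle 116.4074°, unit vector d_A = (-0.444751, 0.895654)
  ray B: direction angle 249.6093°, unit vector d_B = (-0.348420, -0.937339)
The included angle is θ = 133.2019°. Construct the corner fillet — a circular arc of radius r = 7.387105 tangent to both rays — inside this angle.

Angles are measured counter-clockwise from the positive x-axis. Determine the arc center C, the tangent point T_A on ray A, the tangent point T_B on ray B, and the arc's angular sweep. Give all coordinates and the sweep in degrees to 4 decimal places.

center=(-29.8390,-16.4397) T_A=(-23.2227,-13.1543) T_B=(-22.9148,-19.0135) sweep=46.7981

bisector direction at 183.0084° = (-0.998622,-0.052481)
center distance |VC| = r/sin(θ/2) = 7.387105/sin(66.6009°) = 8.049049
C = V + |VC|·bis = (-29.8390,-16.4397)
T_A = V + ((C−V)·d_A)·d_A = V + 3.1965·d_A = (-23.2227,-13.1543)
T_B = V + ((C−V)·d_B)·d_B = V + 3.1965·d_B = (-22.9148,-19.0135)
sweep = 180° − θ = 46.7981°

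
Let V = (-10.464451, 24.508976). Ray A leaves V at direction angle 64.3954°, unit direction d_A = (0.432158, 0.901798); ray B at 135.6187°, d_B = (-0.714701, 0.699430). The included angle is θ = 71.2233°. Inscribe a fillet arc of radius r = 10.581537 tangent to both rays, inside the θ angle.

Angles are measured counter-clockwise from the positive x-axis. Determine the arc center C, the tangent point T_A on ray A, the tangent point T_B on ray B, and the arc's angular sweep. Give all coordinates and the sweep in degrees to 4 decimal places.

bisector direction at 100.0070° = (-0.173769,0.984786)
center distance |VC| = r/sin(θ/2) = 10.581537/sin(35.6116°) = 18.172334
C = V + |VC|·bis = (-13.6222,42.4048)
T_A = V + ((C−V)·d_A)·d_A = V + 14.7738·d_A = (-4.0798,37.8319)
T_B = V + ((C−V)·d_B)·d_B = V + 14.7738·d_B = (-21.0233,34.8422)
sweep = 180° − θ = 108.7767°

center=(-13.6222,42.4048) T_A=(-4.0798,37.8319) T_B=(-21.0233,34.8422) sweep=108.7767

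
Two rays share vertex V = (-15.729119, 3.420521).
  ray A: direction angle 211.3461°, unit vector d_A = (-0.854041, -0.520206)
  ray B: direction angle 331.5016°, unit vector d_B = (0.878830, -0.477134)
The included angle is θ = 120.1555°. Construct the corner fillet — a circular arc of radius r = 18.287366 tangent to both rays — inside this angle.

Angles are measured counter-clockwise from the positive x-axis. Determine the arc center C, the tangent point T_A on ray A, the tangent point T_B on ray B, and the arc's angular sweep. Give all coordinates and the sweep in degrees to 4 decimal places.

bisector direction at 271.4239° = (0.024848,-0.999691)
center distance |VC| = r/sin(θ/2) = 18.287366/sin(60.0778°) = 21.099920
C = V + |VC|·bis = (-15.2048,-17.6729)
T_A = V + ((C−V)·d_A)·d_A = V + 10.5252·d_A = (-24.7180,-2.0547)
T_B = V + ((C−V)·d_B)·d_B = V + 10.5252·d_B = (-6.4793,-1.6014)
sweep = 180° − θ = 59.8445°

center=(-15.2048,-17.6729) T_A=(-24.7180,-2.0547) T_B=(-6.4793,-1.6014) sweep=59.8445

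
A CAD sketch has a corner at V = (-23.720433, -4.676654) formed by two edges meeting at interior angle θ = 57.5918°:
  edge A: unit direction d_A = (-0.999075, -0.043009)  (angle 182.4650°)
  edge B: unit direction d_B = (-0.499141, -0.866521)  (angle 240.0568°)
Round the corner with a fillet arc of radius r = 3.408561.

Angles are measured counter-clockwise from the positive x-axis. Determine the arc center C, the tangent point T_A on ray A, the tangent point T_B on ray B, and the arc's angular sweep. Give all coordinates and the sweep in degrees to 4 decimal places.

bisector direction at 211.2609° = (-0.854813,-0.518936)
center distance |VC| = r/sin(θ/2) = 3.408561/sin(28.7959°) = 7.076240
C = V + |VC|·bis = (-29.7693,-8.3488)
T_A = V + ((C−V)·d_A)·d_A = V + 6.2012·d_A = (-29.9159,-4.9434)
T_B = V + ((C−V)·d_B)·d_B = V + 6.2012·d_B = (-26.8157,-10.0501)
sweep = 180° − θ = 122.4082°

center=(-29.7693,-8.3488) T_A=(-29.9159,-4.9434) T_B=(-26.8157,-10.0501) sweep=122.4082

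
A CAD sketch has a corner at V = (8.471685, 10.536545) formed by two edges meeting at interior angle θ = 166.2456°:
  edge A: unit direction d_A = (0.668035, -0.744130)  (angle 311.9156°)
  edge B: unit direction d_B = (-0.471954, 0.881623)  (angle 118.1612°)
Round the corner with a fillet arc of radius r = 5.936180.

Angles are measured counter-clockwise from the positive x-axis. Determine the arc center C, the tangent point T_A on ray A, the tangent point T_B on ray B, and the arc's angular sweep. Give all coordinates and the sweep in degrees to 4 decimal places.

bisector direction at 35.0384° = (0.818767,0.574125)
center distance |VC| = r/sin(θ/2) = 5.936180/sin(83.1228°) = 5.979200
C = V + |VC|·bis = (13.3673,13.9694)
T_A = V + ((C−V)·d_A)·d_A = V + 0.7160·d_A = (8.9500,10.0038)
T_B = V + ((C−V)·d_B)·d_B = V + 0.7160·d_B = (8.1338,11.1678)
sweep = 180° − θ = 13.7544°

center=(13.3673,13.9694) T_A=(8.9500,10.0038) T_B=(8.1338,11.1678) sweep=13.7544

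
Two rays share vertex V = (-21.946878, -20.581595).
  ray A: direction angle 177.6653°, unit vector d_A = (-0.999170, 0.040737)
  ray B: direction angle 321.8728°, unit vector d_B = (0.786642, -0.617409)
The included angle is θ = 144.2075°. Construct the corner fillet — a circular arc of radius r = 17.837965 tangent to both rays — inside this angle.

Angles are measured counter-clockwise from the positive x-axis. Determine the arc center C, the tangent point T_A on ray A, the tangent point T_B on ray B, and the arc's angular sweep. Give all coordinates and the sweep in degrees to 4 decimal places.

bisector direction at 249.7691° = (-0.345805,-0.938306)
center distance |VC| = r/sin(θ/2) = 17.837965/sin(72.1038°) = 18.744948
C = V + |VC|·bis = (-28.4290,-38.1701)
T_A = V + ((C−V)·d_A)·d_A = V + 5.7602·d_A = (-27.7023,-20.3469)
T_B = V + ((C−V)·d_B)·d_B = V + 5.7602·d_B = (-17.4156,-24.1380)
sweep = 180° − θ = 35.7925°

center=(-28.4290,-38.1701) T_A=(-27.7023,-20.3469) T_B=(-17.4156,-24.1380) sweep=35.7925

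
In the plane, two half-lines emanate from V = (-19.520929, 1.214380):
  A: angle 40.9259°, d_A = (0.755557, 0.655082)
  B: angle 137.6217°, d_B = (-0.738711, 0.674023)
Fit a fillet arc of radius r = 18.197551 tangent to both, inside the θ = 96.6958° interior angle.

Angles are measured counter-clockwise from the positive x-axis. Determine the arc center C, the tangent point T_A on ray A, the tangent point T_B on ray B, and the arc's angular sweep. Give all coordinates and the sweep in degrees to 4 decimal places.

bisector direction at 89.2738° = (0.012674,0.999920)
center distance |VC| = r/sin(θ/2) = 18.197551/sin(48.3479°) = 24.354518
C = V + |VC|·bis = (-19.2123,25.5669)
T_A = V + ((C−V)·d_A)·d_A = V + 16.1862·d_A = (-7.2914,11.8176)
T_B = V + ((C−V)·d_B)·d_B = V + 16.1862·d_B = (-31.4778,12.1242)
sweep = 180° − θ = 83.3042°

center=(-19.2123,25.5669) T_A=(-7.2914,11.8176) T_B=(-31.4778,12.1242) sweep=83.3042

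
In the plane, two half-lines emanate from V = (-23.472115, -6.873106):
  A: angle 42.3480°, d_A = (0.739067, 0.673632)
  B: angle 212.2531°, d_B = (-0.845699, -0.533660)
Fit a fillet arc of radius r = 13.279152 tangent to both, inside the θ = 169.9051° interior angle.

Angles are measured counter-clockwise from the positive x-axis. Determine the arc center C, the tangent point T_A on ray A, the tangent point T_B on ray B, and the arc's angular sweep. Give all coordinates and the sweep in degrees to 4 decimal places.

center=(-31.5506,3.7312) T_A=(-22.6053,-6.0830) T_B=(-24.4640,-7.4990) sweep=10.0949

bisector direction at 127.3006° = (-0.605996,0.795468)
center distance |VC| = r/sin(θ/2) = 13.279152/sin(84.9526°) = 13.330847
C = V + |VC|·bis = (-31.5506,3.7312)
T_A = V + ((C−V)·d_A)·d_A = V + 1.1729·d_A = (-22.6053,-6.0830)
T_B = V + ((C−V)·d_B)·d_B = V + 1.1729·d_B = (-24.4640,-7.4990)
sweep = 180° − θ = 10.0949°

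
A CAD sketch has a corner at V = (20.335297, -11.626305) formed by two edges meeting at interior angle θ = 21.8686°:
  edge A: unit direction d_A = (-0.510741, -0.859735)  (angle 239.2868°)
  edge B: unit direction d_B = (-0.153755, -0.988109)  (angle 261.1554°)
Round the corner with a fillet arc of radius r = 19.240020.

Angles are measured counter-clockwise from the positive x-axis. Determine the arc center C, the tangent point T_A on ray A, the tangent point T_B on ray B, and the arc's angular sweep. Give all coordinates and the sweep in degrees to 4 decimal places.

center=(-13.9885,-107.0747) T_A=(-30.5299,-97.2480) T_B=(5.0227,-110.0330) sweep=158.1314

bisector direction at 250.2211° = (-0.338391,-0.941005)
center distance |VC| = r/sin(θ/2) = 19.240020/sin(10.9343°) = 101.432358
C = V + |VC|·bis = (-13.9885,-107.0747)
T_A = V + ((C−V)·d_A)·d_A = V + 99.5909·d_A = (-30.5299,-97.2480)
T_B = V + ((C−V)·d_B)·d_B = V + 99.5909·d_B = (5.0227,-110.0330)
sweep = 180° − θ = 158.1314°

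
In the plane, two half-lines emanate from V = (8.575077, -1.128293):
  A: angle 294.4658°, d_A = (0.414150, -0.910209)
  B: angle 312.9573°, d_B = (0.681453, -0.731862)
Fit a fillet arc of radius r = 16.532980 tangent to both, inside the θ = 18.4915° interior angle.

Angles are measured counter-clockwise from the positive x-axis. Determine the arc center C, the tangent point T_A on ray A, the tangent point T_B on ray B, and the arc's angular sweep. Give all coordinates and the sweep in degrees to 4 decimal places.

bisector direction at 303.7115° = (0.555012,-0.831842)
center distance |VC| = r/sin(θ/2) = 16.532980/sin(9.2457°) = 102.900645
C = V + |VC|·bis = (65.6862,-86.7254)
T_A = V + ((C−V)·d_A)·d_A = V + 101.5638·d_A = (50.6377,-93.5725)
T_B = V + ((C−V)·d_B)·d_B = V + 101.5638·d_B = (77.7860,-75.4589)
sweep = 180° − θ = 161.5085°

center=(65.6862,-86.7254) T_A=(50.6377,-93.5725) T_B=(77.7860,-75.4589) sweep=161.5085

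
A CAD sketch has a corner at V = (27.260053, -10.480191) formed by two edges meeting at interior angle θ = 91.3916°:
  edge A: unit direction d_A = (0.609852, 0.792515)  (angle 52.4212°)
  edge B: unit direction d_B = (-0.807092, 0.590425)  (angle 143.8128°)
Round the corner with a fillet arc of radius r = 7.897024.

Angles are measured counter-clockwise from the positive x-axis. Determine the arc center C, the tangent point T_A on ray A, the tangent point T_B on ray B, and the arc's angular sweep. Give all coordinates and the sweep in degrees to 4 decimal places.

center=(25.7020,0.4441) T_A=(31.9605,-4.3719) T_B=(21.0394,-5.9295) sweep=88.6084

bisector direction at 98.1170° = (-0.141195,0.989982)
center distance |VC| = r/sin(θ/2) = 7.897024/sin(45.6958°) = 11.034888
C = V + |VC|·bis = (25.7020,0.4441)
T_A = V + ((C−V)·d_A)·d_A = V + 7.7075·d_A = (31.9605,-4.3719)
T_B = V + ((C−V)·d_B)·d_B = V + 7.7075·d_B = (21.0394,-5.9295)
sweep = 180° − θ = 88.6084°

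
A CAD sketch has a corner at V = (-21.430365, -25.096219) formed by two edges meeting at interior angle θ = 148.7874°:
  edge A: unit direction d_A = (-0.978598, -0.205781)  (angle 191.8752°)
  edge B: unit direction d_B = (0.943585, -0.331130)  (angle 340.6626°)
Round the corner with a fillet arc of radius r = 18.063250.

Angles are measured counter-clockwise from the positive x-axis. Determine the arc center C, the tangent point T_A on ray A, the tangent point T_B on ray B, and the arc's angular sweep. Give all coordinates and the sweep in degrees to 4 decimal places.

bisector direction at 266.2689° = (-0.065074,-0.997880)
center distance |VC| = r/sin(θ/2) = 18.063250/sin(74.3937°) = 18.754679
C = V + |VC|·bis = (-22.6508,-43.8111)
T_A = V + ((C−V)·d_A)·d_A = V + 5.0455·d_A = (-26.3679,-26.1345)
T_B = V + ((C−V)·d_B)·d_B = V + 5.0455·d_B = (-16.6695,-26.7669)
sweep = 180° − θ = 31.2126°

center=(-22.6508,-43.8111) T_A=(-26.3679,-26.1345) T_B=(-16.6695,-26.7669) sweep=31.2126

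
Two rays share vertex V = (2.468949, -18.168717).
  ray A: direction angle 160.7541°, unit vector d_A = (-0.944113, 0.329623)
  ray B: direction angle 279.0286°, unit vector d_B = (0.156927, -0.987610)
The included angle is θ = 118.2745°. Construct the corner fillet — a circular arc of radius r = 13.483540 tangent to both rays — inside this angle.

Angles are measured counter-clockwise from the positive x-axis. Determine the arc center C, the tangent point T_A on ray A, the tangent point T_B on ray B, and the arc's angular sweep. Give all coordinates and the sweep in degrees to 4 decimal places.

bisector direction at 219.8914° = (-0.767262,-0.641334)
center distance |VC| = r/sin(θ/2) = 13.483540/sin(59.1373°) = 15.707784
C = V + |VC|·bis = (-9.5830,-28.2427)
T_A = V + ((C−V)·d_A)·d_A = V + 8.0578·d_A = (-5.1386,-15.5127)
T_B = V + ((C−V)·d_B)·d_B = V + 8.0578·d_B = (3.7334,-26.1267)
sweep = 180° − θ = 61.7255°

center=(-9.5830,-28.2427) T_A=(-5.1386,-15.5127) T_B=(3.7334,-26.1267) sweep=61.7255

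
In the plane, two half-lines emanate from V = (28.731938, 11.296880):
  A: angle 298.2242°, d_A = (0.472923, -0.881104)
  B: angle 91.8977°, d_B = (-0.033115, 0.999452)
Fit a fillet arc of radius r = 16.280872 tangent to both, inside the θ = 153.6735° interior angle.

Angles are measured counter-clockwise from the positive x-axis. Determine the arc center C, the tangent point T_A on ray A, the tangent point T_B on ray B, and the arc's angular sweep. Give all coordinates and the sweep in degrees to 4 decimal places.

bisector direction at 15.0609° = (0.965650,0.259846)
center distance |VC| = r/sin(θ/2) = 16.280872/sin(76.8367°) = 16.720192
C = V + |VC|·bis = (44.8778,15.6416)
T_A = V + ((C−V)·d_A)·d_A = V + 3.8076·d_A = (30.5327,7.9420)
T_B = V + ((C−V)·d_B)·d_B = V + 3.8076·d_B = (28.6058,15.1024)
sweep = 180° − θ = 26.3265°

center=(44.8778,15.6416) T_A=(30.5327,7.9420) T_B=(28.6058,15.1024) sweep=26.3265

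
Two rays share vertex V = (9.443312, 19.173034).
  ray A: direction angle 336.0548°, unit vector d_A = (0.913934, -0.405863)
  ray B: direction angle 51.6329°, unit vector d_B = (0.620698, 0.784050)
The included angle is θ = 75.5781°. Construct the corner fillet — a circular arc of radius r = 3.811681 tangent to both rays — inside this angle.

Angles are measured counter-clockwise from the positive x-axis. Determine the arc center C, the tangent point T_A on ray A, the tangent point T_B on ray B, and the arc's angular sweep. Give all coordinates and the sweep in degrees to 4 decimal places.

center=(15.4832,20.6615) T_A=(13.9361,17.1778) T_B=(12.4946,23.0274) sweep=104.4219

bisector direction at 13.8439° = (0.970951,0.239277)
center distance |VC| = r/sin(θ/2) = 3.811681/sin(37.7891°) = 6.220552
C = V + |VC|·bis = (15.4832,20.6615)
T_A = V + ((C−V)·d_A)·d_A = V + 4.9159·d_A = (13.9361,17.1778)
T_B = V + ((C−V)·d_B)·d_B = V + 4.9159·d_B = (12.4946,23.0274)
sweep = 180° − θ = 104.4219°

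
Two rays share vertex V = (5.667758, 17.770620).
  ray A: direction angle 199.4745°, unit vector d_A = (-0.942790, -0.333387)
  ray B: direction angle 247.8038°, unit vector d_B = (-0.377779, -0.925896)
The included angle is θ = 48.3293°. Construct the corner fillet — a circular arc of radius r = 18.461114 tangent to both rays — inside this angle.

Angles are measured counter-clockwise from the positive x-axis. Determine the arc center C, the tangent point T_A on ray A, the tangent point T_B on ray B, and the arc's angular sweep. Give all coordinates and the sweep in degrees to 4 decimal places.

bisector direction at 223.6392° = (-0.723700,-0.690114)
center distance |VC| = r/sin(θ/2) = 18.461114/sin(24.1647°) = 45.097481
C = V + |VC|·bis = (-26.9693,-13.3518)
T_A = V + ((C−V)·d_A)·d_A = V + 41.1457·d_A = (-33.1240,4.0532)
T_B = V + ((C−V)·d_B)·d_B = V + 41.1457·d_B = (-9.8762,-20.3260)
sweep = 180° − θ = 131.6707°

center=(-26.9693,-13.3518) T_A=(-33.1240,4.0532) T_B=(-9.8762,-20.3260) sweep=131.6707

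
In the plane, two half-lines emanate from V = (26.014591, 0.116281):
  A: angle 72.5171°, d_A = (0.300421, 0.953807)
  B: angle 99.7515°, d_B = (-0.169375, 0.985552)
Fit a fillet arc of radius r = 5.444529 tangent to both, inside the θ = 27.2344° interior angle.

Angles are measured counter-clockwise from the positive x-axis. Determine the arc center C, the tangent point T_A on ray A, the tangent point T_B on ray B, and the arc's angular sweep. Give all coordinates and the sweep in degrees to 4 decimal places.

bisector direction at 86.1343° = (0.067418,0.997725)
center distance |VC| = r/sin(θ/2) = 5.444529/sin(13.6172°) = 23.125512
C = V + |VC|·bis = (27.5737,23.1892)
T_A = V + ((C−V)·d_A)·d_A = V + 22.4755·d_A = (32.7667,21.5535)
T_B = V + ((C−V)·d_B)·d_B = V + 22.4755·d_B = (22.2078,22.2670)
sweep = 180° − θ = 152.7656°

center=(27.5737,23.1892) T_A=(32.7667,21.5535) T_B=(22.2078,22.2670) sweep=152.7656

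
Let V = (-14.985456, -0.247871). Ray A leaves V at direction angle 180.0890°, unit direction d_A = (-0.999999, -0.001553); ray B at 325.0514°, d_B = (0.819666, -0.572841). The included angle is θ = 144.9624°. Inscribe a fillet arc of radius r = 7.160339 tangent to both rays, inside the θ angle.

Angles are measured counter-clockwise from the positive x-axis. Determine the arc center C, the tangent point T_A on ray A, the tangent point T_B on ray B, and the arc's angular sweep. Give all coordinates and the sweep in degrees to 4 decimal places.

center=(-17.2346,-7.4117) T_A=(-17.2457,-0.2514) T_B=(-13.1328,-1.5426) sweep=35.0376

bisector direction at 252.5702° = (-0.299537,-0.954085)
center distance |VC| = r/sin(θ/2) = 7.160339/sin(72.4812°) = 7.508601
C = V + |VC|·bis = (-17.2346,-7.4117)
T_A = V + ((C−V)·d_A)·d_A = V + 2.2602·d_A = (-17.2457,-0.2514)
T_B = V + ((C−V)·d_B)·d_B = V + 2.2602·d_B = (-13.1328,-1.5426)
sweep = 180° − θ = 35.0376°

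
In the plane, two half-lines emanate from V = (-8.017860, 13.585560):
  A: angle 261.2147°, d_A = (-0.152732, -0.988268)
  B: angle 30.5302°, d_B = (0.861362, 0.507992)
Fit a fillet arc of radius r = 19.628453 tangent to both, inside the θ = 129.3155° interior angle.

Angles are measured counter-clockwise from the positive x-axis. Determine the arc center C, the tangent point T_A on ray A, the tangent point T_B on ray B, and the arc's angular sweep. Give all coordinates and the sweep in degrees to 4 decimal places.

center=(9.9605,1.4007) T_A=(-9.4377,4.3986) T_B=(-0.0106,18.3079) sweep=50.6845

bisector direction at 325.8725° = (0.827791,-0.561037)
center distance |VC| = r/sin(θ/2) = 19.628453/sin(64.6577°) = 21.718484
C = V + |VC|·bis = (9.9605,1.4007)
T_A = V + ((C−V)·d_A)·d_A = V + 9.2960·d_A = (-9.4377,4.3986)
T_B = V + ((C−V)·d_B)·d_B = V + 9.2960·d_B = (-0.0106,18.3079)
sweep = 180° − θ = 50.6845°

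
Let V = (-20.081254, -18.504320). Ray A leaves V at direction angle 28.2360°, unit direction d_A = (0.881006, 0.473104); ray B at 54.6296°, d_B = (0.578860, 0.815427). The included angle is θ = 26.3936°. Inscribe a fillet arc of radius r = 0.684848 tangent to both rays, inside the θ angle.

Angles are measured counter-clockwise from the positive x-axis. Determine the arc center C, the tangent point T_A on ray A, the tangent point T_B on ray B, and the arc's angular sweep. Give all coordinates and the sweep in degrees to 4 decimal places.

center=(-17.8322,-16.5192) T_A=(-17.5082,-17.1226) T_B=(-18.3906,-16.1228) sweep=153.6064

bisector direction at 41.4328° = (0.749732,0.661741)
center distance |VC| = r/sin(θ/2) = 0.684848/sin(13.1968°) = 2.999818
C = V + |VC|·bis = (-17.8322,-16.5192)
T_A = V + ((C−V)·d_A)·d_A = V + 2.9206·d_A = (-17.5082,-17.1226)
T_B = V + ((C−V)·d_B)·d_B = V + 2.9206·d_B = (-18.3906,-16.1228)
sweep = 180° − θ = 153.6064°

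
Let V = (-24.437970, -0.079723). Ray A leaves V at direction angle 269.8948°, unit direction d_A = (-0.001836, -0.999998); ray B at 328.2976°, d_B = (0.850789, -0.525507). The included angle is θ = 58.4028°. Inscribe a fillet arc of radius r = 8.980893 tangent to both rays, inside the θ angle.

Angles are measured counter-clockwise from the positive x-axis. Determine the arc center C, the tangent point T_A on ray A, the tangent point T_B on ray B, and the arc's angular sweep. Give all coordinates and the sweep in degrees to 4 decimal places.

center=(-15.4866,-16.1647) T_A=(-24.4675,-16.1482) T_B=(-10.7671,-8.5238) sweep=121.5972

bisector direction at 299.0962° = (0.486277,-0.873804)
center distance |VC| = r/sin(θ/2) = 8.980893/sin(29.2014°) = 18.407959
C = V + |VC|·bis = (-15.4866,-16.1647)
T_A = V + ((C−V)·d_A)·d_A = V + 16.0685·d_A = (-24.4675,-16.1482)
T_B = V + ((C−V)·d_B)·d_B = V + 16.0685·d_B = (-10.7671,-8.5238)
sweep = 180° − θ = 121.5972°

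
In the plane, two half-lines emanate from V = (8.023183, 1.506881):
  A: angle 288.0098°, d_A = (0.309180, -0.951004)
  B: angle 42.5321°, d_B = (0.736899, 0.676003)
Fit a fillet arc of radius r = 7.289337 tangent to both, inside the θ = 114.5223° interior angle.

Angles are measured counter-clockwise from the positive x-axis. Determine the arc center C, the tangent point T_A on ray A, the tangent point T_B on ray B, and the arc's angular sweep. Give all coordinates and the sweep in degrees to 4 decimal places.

center=(16.4044,-0.6964) T_A=(9.4722,-2.9501) T_B=(11.4768,4.6751) sweep=65.4777

bisector direction at 345.2709° = (0.967139,-0.254248)
center distance |VC| = r/sin(θ/2) = 7.289337/sin(57.2612°) = 8.665977
C = V + |VC|·bis = (16.4044,-0.6964)
T_A = V + ((C−V)·d_A)·d_A = V + 4.6867·d_A = (9.4722,-2.9501)
T_B = V + ((C−V)·d_B)·d_B = V + 4.6867·d_B = (11.4768,4.6751)
sweep = 180° − θ = 65.4777°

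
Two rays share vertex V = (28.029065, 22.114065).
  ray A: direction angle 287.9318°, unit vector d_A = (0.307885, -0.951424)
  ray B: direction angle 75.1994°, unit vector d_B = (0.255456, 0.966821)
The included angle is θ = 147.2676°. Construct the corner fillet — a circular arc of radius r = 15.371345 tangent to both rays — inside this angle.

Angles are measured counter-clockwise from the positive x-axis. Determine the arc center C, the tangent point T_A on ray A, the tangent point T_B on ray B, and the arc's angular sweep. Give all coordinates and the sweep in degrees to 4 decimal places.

center=(44.0436,22.5518) T_A=(29.4189,17.8192) T_B=(29.1822,26.4785) sweep=32.7324

bisector direction at 1.5656° = (0.999627,0.027321)
center distance |VC| = r/sin(θ/2) = 15.371345/sin(73.6338°) = 16.020489
C = V + |VC|·bis = (44.0436,22.5518)
T_A = V + ((C−V)·d_A)·d_A = V + 4.5142·d_A = (29.4189,17.8192)
T_B = V + ((C−V)·d_B)·d_B = V + 4.5142·d_B = (29.1822,26.4785)
sweep = 180° − θ = 32.7324°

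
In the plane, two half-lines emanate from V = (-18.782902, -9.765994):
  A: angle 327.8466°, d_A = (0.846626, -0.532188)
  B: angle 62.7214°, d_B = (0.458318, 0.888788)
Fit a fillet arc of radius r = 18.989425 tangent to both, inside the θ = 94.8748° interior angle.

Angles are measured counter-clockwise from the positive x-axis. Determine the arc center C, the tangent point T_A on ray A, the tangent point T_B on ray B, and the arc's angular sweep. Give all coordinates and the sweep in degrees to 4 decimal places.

bisector direction at 15.2840° = (0.964631,0.263604)
center distance |VC| = r/sin(θ/2) = 18.989425/sin(47.4374°) = 25.781976
C = V + |VC|·bis = (6.0872,-2.9698)
T_A = V + ((C−V)·d_A)·d_A = V + 17.4388·d_A = (-4.0187,-19.0467)
T_B = V + ((C−V)·d_B)·d_B = V + 17.4388·d_B = (-10.7904,5.7334)
sweep = 180° − θ = 85.1252°

center=(6.0872,-2.9698) T_A=(-4.0187,-19.0467) T_B=(-10.7904,5.7334) sweep=85.1252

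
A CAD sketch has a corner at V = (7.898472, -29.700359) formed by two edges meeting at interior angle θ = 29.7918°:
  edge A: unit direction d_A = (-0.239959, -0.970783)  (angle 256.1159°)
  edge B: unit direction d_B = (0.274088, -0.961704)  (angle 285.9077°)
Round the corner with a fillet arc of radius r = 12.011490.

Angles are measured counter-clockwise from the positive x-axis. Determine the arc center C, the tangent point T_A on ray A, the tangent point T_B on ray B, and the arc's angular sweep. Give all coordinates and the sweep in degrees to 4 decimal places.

bisector direction at 271.0118° = (0.017658,-0.999844)
center distance |VC| = r/sin(θ/2) = 12.011490/sin(14.8959°) = 46.725745
C = V + |VC|·bis = (8.7236,-76.4188)
T_A = V + ((C−V)·d_A)·d_A = V + 45.1555·d_A = (-2.9370,-73.5366)
T_B = V + ((C−V)·d_B)·d_B = V + 45.1555·d_B = (20.2751,-73.1266)
sweep = 180° − θ = 150.2082°

center=(8.7236,-76.4188) T_A=(-2.9370,-73.5366) T_B=(20.2751,-73.1266) sweep=150.2082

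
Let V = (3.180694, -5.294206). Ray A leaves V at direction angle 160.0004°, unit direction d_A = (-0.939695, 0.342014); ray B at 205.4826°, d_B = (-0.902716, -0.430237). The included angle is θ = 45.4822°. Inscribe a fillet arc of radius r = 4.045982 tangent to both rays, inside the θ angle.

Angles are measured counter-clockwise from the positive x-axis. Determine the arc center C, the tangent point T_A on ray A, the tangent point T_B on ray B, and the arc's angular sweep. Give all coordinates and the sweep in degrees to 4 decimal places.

center=(-7.2738,-5.7948) T_A=(-5.8900,-1.9928) T_B=(-5.5330,-9.4472) sweep=134.5178

bisector direction at 182.7415° = (-0.998855,-0.047830)
center distance |VC| = r/sin(θ/2) = 4.045982/sin(22.7411°) = 10.466425
C = V + |VC|·bis = (-7.2738,-5.7948)
T_A = V + ((C−V)·d_A)·d_A = V + 9.6528·d_A = (-5.8900,-1.9928)
T_B = V + ((C−V)·d_B)·d_B = V + 9.6528·d_B = (-5.5330,-9.4472)
sweep = 180° − θ = 134.5178°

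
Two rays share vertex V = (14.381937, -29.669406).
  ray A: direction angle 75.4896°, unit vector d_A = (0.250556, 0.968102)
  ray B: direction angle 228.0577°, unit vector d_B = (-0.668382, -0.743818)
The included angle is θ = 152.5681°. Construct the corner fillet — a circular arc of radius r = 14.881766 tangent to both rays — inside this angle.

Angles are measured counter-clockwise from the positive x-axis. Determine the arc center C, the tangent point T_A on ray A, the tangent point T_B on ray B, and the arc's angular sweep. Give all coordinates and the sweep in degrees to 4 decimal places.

center=(0.8849,-22.4244) T_A=(15.2920,-26.1531) T_B=(11.9543,-32.3711) sweep=27.4319

bisector direction at 151.7737° = (-0.881086,0.472956)
center distance |VC| = r/sin(θ/2) = 14.881766/sin(76.2840°) = 15.318604
C = V + |VC|·bis = (0.8849,-22.4244)
T_A = V + ((C−V)·d_A)·d_A = V + 3.6322·d_A = (15.2920,-26.1531)
T_B = V + ((C−V)·d_B)·d_B = V + 3.6322·d_B = (11.9543,-32.3711)
sweep = 180° − θ = 27.4319°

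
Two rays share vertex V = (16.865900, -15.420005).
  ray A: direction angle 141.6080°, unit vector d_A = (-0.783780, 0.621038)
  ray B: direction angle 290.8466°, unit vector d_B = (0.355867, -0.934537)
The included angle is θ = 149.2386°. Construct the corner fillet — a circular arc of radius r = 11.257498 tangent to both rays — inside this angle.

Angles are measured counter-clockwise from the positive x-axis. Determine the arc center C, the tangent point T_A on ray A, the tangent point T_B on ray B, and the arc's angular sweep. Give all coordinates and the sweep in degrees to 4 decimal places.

bisector direction at 216.2273° = (-0.806679,-0.590990)
center distance |VC| = r/sin(θ/2) = 11.257498/sin(74.6193°) = 11.675664
C = V + |VC|·bis = (7.4474,-22.3202)
T_A = V + ((C−V)·d_A)·d_A = V + 3.0968·d_A = (14.4387,-13.4968)
T_B = V + ((C−V)·d_B)·d_B = V + 3.0968·d_B = (17.9679,-18.3140)
sweep = 180° − θ = 30.7614°

center=(7.4474,-22.3202) T_A=(14.4387,-13.4968) T_B=(17.9679,-18.3140) sweep=30.7614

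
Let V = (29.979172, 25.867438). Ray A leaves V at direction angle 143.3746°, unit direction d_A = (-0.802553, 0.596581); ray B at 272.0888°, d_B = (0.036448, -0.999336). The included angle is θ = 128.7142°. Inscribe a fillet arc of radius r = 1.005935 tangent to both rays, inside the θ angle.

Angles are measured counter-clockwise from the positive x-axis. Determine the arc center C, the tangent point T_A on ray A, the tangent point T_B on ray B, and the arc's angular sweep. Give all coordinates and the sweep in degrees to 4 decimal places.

center=(28.9915,25.3482) T_A=(29.5916,26.1555) T_B=(29.9968,25.3849) sweep=51.2858

bisector direction at 207.7317° = (-0.885136,-0.465332)
center distance |VC| = r/sin(θ/2) = 1.005935/sin(64.3571°) = 1.115835
C = V + |VC|·bis = (28.9915,25.3482)
T_A = V + ((C−V)·d_A)·d_A = V + 0.4829·d_A = (29.5916,26.1555)
T_B = V + ((C−V)·d_B)·d_B = V + 0.4829·d_B = (29.9968,25.3849)
sweep = 180° − θ = 51.2858°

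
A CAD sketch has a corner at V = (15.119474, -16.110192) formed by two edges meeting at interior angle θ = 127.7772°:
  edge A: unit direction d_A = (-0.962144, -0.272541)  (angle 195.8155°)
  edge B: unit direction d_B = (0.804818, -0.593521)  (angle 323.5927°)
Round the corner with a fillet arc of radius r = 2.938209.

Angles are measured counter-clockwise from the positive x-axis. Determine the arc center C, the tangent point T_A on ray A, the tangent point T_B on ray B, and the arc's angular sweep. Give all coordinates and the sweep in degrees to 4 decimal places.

bisector direction at 259.7041° = (-0.178732,-0.983898)
center distance |VC| = r/sin(θ/2) = 2.938209/sin(63.8886°) = 3.272166
C = V + |VC|·bis = (14.5346,-19.3297)
T_A = V + ((C−V)·d_A)·d_A = V + 1.4401·d_A = (13.7339,-16.5027)
T_B = V + ((C−V)·d_B)·d_B = V + 1.4401·d_B = (16.2785,-16.9649)
sweep = 180° − θ = 52.2228°

center=(14.5346,-19.3297) T_A=(13.7339,-16.5027) T_B=(16.2785,-16.9649) sweep=52.2228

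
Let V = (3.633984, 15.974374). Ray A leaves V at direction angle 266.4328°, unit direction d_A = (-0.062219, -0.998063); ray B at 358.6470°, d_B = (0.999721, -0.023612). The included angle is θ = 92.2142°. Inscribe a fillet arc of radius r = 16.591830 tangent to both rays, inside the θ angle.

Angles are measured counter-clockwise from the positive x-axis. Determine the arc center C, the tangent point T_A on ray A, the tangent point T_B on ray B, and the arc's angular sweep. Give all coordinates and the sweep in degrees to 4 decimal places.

center=(19.2005,-0.9897) T_A=(2.6408,0.0426) T_B=(19.5922,15.5975) sweep=87.7858

bisector direction at 312.5399° = (0.676103,-0.736807)
center distance |VC| = r/sin(θ/2) = 16.591830/sin(46.1071°) = 23.023838
C = V + |VC|·bis = (19.2005,-0.9897)
T_A = V + ((C−V)·d_A)·d_A = V + 15.9627·d_A = (2.6408,0.0426)
T_B = V + ((C−V)·d_B)·d_B = V + 15.9627·d_B = (19.5922,15.5975)
sweep = 180° − θ = 87.7858°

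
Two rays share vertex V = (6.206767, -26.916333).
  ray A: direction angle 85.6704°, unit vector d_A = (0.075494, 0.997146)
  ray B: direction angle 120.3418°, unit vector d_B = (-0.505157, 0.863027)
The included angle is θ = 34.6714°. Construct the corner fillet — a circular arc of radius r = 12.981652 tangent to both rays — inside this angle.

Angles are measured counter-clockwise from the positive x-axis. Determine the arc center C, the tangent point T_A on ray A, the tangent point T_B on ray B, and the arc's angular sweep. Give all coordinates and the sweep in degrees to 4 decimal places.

center=(-3.5982,15.5330) T_A=(9.3464,14.5530) T_B=(-14.8017,8.9752) sweep=145.3286

bisector direction at 103.0061° = (-0.225055,0.974346)
center distance |VC| = r/sin(θ/2) = 12.981652/sin(17.3357°) = 43.567019
C = V + |VC|·bis = (-3.5982,15.5330)
T_A = V + ((C−V)·d_A)·d_A = V + 41.5880·d_A = (9.3464,14.5530)
T_B = V + ((C−V)·d_B)·d_B = V + 41.5880·d_B = (-14.8017,8.9752)
sweep = 180° − θ = 145.3286°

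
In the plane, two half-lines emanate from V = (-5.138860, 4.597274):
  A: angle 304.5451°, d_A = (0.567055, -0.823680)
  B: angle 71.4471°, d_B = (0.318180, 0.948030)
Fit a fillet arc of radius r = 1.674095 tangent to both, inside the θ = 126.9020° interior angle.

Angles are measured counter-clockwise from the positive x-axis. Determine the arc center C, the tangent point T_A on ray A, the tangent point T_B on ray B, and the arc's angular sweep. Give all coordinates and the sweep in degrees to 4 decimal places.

bisector direction at 7.9961° = (0.990278,0.139106)
center distance |VC| = r/sin(θ/2) = 1.674095/sin(63.4510°) = 1.871433
C = V + |VC|·bis = (-3.2856,4.8576)
T_A = V + ((C−V)·d_A)·d_A = V + 0.8365·d_A = (-4.6645,3.9083)
T_B = V + ((C−V)·d_B)·d_B = V + 0.8365·d_B = (-4.8727,5.3903)
sweep = 180° − θ = 53.0980°

center=(-3.2856,4.8576) T_A=(-4.6645,3.9083) T_B=(-4.8727,5.3903) sweep=53.0980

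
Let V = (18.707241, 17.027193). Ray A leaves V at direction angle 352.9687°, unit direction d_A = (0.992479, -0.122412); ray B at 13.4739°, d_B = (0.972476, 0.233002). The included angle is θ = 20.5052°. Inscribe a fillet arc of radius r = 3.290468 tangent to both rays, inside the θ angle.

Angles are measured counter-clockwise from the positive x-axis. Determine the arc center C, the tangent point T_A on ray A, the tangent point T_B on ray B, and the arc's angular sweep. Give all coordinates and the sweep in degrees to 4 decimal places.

center=(37.1650,18.0660) T_A=(36.7622,14.8003) T_B=(36.3983,21.2659) sweep=159.4948

bisector direction at 3.2213° = (0.998420,0.056193)
center distance |VC| = r/sin(θ/2) = 3.290468/sin(10.2526°) = 18.487001
C = V + |VC|·bis = (37.1650,18.0660)
T_A = V + ((C−V)·d_A)·d_A = V + 18.1918·d_A = (36.7622,14.8003)
T_B = V + ((C−V)·d_B)·d_B = V + 18.1918·d_B = (36.3983,21.2659)
sweep = 180° − θ = 159.4948°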